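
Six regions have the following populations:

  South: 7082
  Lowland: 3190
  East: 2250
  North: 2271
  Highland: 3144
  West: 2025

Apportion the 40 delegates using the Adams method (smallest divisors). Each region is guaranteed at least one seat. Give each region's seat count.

Standard divisor 19962/40 ≈ 499.05; standard quotas: South 14.191, Lowland 6.392, East 4.509, North 4.551, Highland 6.300, West 4.058.
Rounding up gives 15, 7, 5, 5, 7, 5 = 44 seats, so the divisor must be adjusted.
With modified divisor 540: modified quotas South 13.115, Lowland 5.907, East 4.167, North 4.206, Highland 5.822, West 3.750.
Rounding up: South 14, Lowland 6, East 5, North 5, Highland 6, West 4 (total 40).

South 14, Lowland 6, East 5, North 5, Highland 6, West 4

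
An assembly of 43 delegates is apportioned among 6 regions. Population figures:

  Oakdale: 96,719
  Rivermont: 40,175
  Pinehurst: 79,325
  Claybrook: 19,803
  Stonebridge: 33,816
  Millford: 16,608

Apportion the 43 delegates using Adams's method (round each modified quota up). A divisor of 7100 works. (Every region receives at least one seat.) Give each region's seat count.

Oakdale=14, Rivermont=6, Pinehurst=12, Claybrook=3, Stonebridge=5, Millford=3

With modified divisor 7100: modified quotas Oakdale 13.622, Rivermont 5.658, Pinehurst 11.173, Claybrook 2.789, Stonebridge 4.763, Millford 2.339.
Rounding up: Oakdale 14, Rivermont 6, Pinehurst 12, Claybrook 3, Stonebridge 5, Millford 3 (total 43).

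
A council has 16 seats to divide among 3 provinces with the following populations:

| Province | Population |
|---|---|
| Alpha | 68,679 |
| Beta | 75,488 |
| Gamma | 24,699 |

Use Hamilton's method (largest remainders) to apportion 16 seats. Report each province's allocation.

The standard divisor is 168866/16 ≈ 10554.125.
Standard quotas: Alpha 6.5073, Beta 7.1525, Gamma 2.3402.
Lower quotas: Alpha 6, Beta 7, Gamma 2 (sum 15, leaving 1 seat).
Remainders in descending order: Alpha 0.5073, Gamma 0.3402, Beta 0.1525.
The surplus seat goes to Alpha.

Alpha 7, Beta 7, Gamma 2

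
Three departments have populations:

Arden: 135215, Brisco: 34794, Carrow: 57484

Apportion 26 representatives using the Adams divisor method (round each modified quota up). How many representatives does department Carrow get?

7

Standard divisor 227493/26 ≈ 8749.731; standard quotas: Arden 15.454, Brisco 3.977, Carrow 6.570.
Rounding up gives 16, 4, 7 = 27 seats, so the divisor must be adjusted.
With modified divisor 9300: modified quotas Arden 14.539, Brisco 3.741, Carrow 6.181.
Rounding up: Arden 15, Brisco 4, Carrow 7 (total 26).
Carrow receives 7.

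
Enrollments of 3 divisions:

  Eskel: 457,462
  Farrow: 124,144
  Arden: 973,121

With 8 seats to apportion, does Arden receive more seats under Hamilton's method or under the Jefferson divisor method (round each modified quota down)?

Hamilton: Eskel 2, Farrow 1, Arden 5.
Jefferson: Eskel 2, Farrow 0, Arden 6.
Arden gets 5 under Hamilton and 6 under Jefferson.

Jefferson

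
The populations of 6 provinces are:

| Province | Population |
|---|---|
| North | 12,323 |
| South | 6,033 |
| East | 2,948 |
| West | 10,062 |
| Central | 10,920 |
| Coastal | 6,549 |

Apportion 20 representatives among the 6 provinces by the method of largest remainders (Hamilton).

The standard divisor is 48835/20 ≈ 2441.75.
Standard quotas: North 5.0468, South 2.4708, East 1.2073, West 4.1208, Central 4.4722, Coastal 2.6821.
Lower quotas: North 5, South 2, East 1, West 4, Central 4, Coastal 2 (sum 18, leaving 2 seats).
Remainders in descending order: Coastal 0.6821, Central 0.4722, South 0.4708, East 0.2073, West 0.1208, North 0.0468.
The surplus seats go to Coastal, Central.

North 5, South 2, East 1, West 4, Central 5, Coastal 3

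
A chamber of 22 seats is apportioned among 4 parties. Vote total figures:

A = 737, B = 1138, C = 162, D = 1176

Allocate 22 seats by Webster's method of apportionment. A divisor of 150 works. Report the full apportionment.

A 5, B 8, C 1, D 8

With modified divisor 150: modified quotas A 4.913, B 7.587, C 1.080, D 7.840.
Rounding to the nearest integer: A 5, B 8, C 1, D 8 (total 22).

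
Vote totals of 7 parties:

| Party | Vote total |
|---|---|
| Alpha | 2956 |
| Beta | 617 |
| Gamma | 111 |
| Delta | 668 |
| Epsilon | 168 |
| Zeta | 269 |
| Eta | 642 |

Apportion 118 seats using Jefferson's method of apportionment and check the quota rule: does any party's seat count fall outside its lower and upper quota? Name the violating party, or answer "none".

Alpha

Standard quotas: Alpha 64.225, Beta 13.406, Gamma 2.412, Delta 14.514, Epsilon 3.650, Zeta 5.845, Eta 13.949.
Jefferson allocation: Alpha 66, Beta 13, Gamma 2, Delta 14, Epsilon 3, Zeta 6, Eta 14.
Alpha has quota 64.225 (lower 64, upper 65) but receives 66 — outside the quota interval.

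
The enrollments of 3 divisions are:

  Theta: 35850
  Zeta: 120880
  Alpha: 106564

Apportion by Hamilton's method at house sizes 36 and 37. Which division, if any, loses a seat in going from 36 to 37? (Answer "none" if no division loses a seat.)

none

At 36 seats: Theta 5, Zeta 16, Alpha 15.
At 37 seats: Theta 5, Zeta 17, Alpha 15.
No division's allocation decreased.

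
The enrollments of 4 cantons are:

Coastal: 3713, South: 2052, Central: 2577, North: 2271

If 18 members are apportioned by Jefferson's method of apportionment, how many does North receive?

Standard divisor 10613/18 ≈ 589.611; standard quotas: Coastal 6.297, South 3.480, Central 4.371, North 3.852.
Rounding down gives 6, 3, 4, 3 = 16 seats, so the divisor must be adjusted.
With modified divisor 520: modified quotas Coastal 7.140, South 3.946, Central 4.956, North 4.367.
Rounding down: Coastal 7, South 3, Central 4, North 4 (total 18).
North receives 4.

4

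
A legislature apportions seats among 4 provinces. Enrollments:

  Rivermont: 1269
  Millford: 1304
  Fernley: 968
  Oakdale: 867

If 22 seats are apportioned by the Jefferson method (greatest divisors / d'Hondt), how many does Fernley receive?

5

Standard divisor 4408/22 ≈ 200.364; standard quotas: Rivermont 6.333, Millford 6.508, Fernley 4.831, Oakdale 4.327.
Rounding down gives 6, 6, 4, 4 = 20 seats, so the divisor must be adjusted.
With modified divisor 184: modified quotas Rivermont 6.897, Millford 7.087, Fernley 5.261, Oakdale 4.712.
Rounding down: Rivermont 6, Millford 7, Fernley 5, Oakdale 4 (total 22).
Fernley receives 5.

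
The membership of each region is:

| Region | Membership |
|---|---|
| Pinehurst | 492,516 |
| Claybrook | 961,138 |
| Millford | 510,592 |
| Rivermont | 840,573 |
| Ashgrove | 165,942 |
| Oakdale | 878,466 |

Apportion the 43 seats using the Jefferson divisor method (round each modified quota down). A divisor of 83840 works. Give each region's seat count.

With modified divisor 83840: modified quotas Pinehurst 5.874, Claybrook 11.464, Millford 6.090, Rivermont 10.026, Ashgrove 1.979, Oakdale 10.478.
Rounding down: Pinehurst 5, Claybrook 11, Millford 6, Rivermont 10, Ashgrove 1, Oakdale 10 (total 43).

Pinehurst=5, Claybrook=11, Millford=6, Rivermont=10, Ashgrove=1, Oakdale=10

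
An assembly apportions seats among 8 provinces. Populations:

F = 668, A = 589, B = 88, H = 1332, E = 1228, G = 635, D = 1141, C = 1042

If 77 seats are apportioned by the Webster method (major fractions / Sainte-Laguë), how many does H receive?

Standard divisor 6723/77 ≈ 87.312; standard quotas: F 7.651, A 6.746, B 1.008, H 15.256, E 14.065, G 7.273, D 13.068, C 11.934.
Rounding to the nearest integer gives F 8, A 7, B 1, H 15, E 14, G 7, D 13, C 12 — total 77, matching the house size, so no adjustment is needed.
H receives 15.

15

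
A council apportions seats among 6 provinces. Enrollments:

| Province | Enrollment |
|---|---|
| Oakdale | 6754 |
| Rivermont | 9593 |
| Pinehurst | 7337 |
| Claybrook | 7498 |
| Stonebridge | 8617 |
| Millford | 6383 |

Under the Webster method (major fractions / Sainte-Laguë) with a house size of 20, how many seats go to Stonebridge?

Standard divisor 46182/20 ≈ 2309.1; standard quotas: Oakdale 2.925, Rivermont 4.154, Pinehurst 3.177, Claybrook 3.247, Stonebridge 3.732, Millford 2.764.
Rounding to the nearest integer gives Oakdale 3, Rivermont 4, Pinehurst 3, Claybrook 3, Stonebridge 4, Millford 3 — total 20, matching the house size, so no adjustment is needed.
Stonebridge receives 4.

4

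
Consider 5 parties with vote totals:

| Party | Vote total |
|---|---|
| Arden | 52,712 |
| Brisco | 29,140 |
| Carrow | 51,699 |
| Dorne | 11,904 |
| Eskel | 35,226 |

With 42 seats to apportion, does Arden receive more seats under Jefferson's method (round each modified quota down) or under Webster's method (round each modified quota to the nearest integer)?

Jefferson: Arden 13, Brisco 7, Carrow 12, Dorne 2, Eskel 8.
Webster: Arden 12, Brisco 7, Carrow 12, Dorne 3, Eskel 8.
Arden gets 13 under Jefferson and 12 under Webster.

Jefferson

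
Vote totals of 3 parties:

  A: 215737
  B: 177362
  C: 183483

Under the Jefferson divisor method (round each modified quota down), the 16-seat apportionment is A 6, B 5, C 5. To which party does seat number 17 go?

A

Priority for the next seat is population ÷ (current seats + 1).
Priorities: A 30819.571, B 29560.333, C 30580.500.
Highest priority: A.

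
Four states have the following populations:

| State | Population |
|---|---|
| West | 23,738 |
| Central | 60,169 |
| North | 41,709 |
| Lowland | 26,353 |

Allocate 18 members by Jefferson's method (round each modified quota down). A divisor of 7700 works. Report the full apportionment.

West 3; Central 7; North 5; Lowland 3

With modified divisor 7700: modified quotas West 3.083, Central 7.814, North 5.417, Lowland 3.422.
Rounding down: West 3, Central 7, North 5, Lowland 3 (total 18).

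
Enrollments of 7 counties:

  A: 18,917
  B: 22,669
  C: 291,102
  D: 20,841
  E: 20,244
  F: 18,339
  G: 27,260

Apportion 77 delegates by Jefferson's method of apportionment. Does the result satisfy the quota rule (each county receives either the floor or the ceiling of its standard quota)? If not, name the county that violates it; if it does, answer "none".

C

Standard quotas: A 3.473, B 4.162, C 53.449, D 3.827, E 3.717, F 3.367, G 5.005.
Jefferson allocation: A 3, B 4, C 55, D 4, E 3, F 3, G 5.
C has quota 53.449 (lower 53, upper 54) but receives 55 — outside the quota interval.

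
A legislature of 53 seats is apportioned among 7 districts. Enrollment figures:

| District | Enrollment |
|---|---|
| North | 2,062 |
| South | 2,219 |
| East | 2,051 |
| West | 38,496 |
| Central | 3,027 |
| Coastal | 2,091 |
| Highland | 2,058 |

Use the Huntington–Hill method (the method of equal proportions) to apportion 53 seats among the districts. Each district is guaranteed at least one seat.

With divisor 963: modified quotas North 2.141, South 2.304, East 2.130, West 39.975, Central 3.143, Coastal 2.171, Highland 2.137.
Geometric-mean thresholds: North √(2·3)=2.449, South √(2·3)=2.449, East √(2·3)=2.449, West √(39·40)=39.497, Central √(3·4)=3.464, Coastal √(2·3)=2.449, Highland √(2·3)=2.449.
Each quota rounded against its threshold gives North 2, South 2, East 2, West 40, Central 3, Coastal 2, Highland 2 (total 53).

North: 2, South: 2, East: 2, West: 40, Central: 3, Coastal: 2, Highland: 2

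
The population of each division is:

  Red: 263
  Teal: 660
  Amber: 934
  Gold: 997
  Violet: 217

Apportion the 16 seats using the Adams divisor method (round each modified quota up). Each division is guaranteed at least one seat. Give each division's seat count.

Standard divisor 3071/16 ≈ 191.938; standard quotas: Red 1.370, Teal 3.439, Amber 4.866, Gold 5.194, Violet 1.131.
Rounding up gives 2, 4, 5, 6, 2 = 19 seats, so the divisor must be adjusted.
With modified divisor 230: modified quotas Red 1.143, Teal 2.870, Amber 4.061, Gold 4.335, Violet 0.943.
Rounding up: Red 2, Teal 3, Amber 5, Gold 5, Violet 1 (total 16).

Red=2; Teal=3; Amber=5; Gold=5; Violet=1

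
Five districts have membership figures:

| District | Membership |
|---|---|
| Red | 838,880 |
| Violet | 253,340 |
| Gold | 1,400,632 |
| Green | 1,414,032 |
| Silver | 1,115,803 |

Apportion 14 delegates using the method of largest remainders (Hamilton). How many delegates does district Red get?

2

Total 5022687; standard divisor 5022687/14 ≈ 358763.357.
Standard quotas: Red 2.3383, Violet 0.7061, Gold 3.9041, Green 3.9414, Silver 3.1101.
Lower quotas: Red 2, Violet 0, Gold 3, Green 3, Silver 3 (sum 11, leaving 3 seats).
Remainders in descending order: Green 0.9414, Gold 0.9041, Violet 0.7061, Red 0.3383, Silver 0.1101.
The surplus seats go to Green, Gold, Violet.
Red receives 2.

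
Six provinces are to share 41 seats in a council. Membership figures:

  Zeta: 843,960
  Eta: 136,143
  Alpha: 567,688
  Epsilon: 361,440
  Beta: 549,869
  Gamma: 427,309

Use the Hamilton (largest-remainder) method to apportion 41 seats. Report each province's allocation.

Zeta 12, Eta 2, Alpha 8, Epsilon 5, Beta 8, Gamma 6

The standard divisor is 2886409/41 ≈ 70400.22.
Standard quotas: Zeta 11.9880, Eta 1.9338, Alpha 8.0637, Epsilon 5.1341, Beta 7.8106, Gamma 6.0697.
Lower quotas: Zeta 11, Eta 1, Alpha 8, Epsilon 5, Beta 7, Gamma 6 (sum 38, leaving 3 seats).
Remainders in descending order: Zeta 0.9880, Eta 0.9338, Beta 0.8106, Epsilon 0.1341, Gamma 0.0697, Alpha 0.0637.
Largest remainders: Zeta, Eta, Beta receive the extra seats.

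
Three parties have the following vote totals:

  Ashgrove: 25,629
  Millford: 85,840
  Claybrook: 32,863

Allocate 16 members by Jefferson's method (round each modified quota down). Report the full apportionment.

Ashgrove 3, Millford 10, Claybrook 3

Standard divisor 144332/16 ≈ 9020.75; standard quotas: Ashgrove 2.841, Millford 9.516, Claybrook 3.643.
Rounding down gives 2, 9, 3 = 14 seats, so the divisor must be adjusted.
With modified divisor 8400: modified quotas Ashgrove 3.051, Millford 10.219, Claybrook 3.912.
Rounding down: Ashgrove 3, Millford 10, Claybrook 3 (total 16).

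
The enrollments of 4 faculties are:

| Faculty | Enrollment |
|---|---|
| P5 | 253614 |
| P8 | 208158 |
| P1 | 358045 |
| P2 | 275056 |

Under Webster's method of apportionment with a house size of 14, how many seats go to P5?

Standard divisor 1094873/14 ≈ 78205.214; standard quotas: P5 3.243, P8 2.662, P1 4.578, P2 3.517.
Rounding to the nearest integer gives 3, 3, 5, 4 = 15 seats, so the divisor must be adjusted.
With modified divisor 79100: modified quotas P5 3.206, P8 2.632, P1 4.526, P2 3.477.
Rounding to the nearest integer: P5 3, P8 3, P1 5, P2 3 (total 14).
P5 receives 3.

3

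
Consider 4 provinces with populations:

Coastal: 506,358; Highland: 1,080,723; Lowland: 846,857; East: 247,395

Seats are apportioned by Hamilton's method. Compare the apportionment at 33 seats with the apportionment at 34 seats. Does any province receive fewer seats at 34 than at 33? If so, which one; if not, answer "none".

At 33 seats: Coastal 6, Highland 13, Lowland 11, East 3.
At 34 seats: Coastal 6, Highland 14, Lowland 11, East 3.
No province's allocation decreased.

none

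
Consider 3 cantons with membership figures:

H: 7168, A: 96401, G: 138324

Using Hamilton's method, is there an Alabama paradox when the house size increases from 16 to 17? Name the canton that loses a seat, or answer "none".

H

At 16 seats: H 1, A 6, G 9.
At 17 seats: H 0, A 7, G 10.
H drops from 1 to 0.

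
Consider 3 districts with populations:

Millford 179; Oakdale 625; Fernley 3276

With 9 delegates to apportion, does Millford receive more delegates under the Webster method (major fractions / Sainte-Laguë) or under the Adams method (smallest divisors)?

Webster: Millford 0, Oakdale 1, Fernley 8.
Adams: Millford 1, Oakdale 2, Fernley 6.
Millford gets 0 under Webster and 1 under Adams.

Adams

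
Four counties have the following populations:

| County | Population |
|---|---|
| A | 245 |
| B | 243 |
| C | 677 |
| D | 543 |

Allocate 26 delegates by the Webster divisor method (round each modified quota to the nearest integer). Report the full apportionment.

Standard divisor 1708/26 ≈ 65.692; standard quotas: A 3.730, B 3.699, C 10.306, D 8.266.
Rounding to the nearest integer gives A 4, B 4, C 10, D 8 — total 26, matching the house size, so no adjustment is needed.

A=4, B=4, C=10, D=8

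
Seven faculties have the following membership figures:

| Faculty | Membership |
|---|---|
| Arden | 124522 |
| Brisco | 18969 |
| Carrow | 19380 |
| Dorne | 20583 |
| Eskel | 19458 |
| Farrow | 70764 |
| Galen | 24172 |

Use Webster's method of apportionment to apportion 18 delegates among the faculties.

Arden=8, Brisco=1, Carrow=1, Dorne=1, Eskel=1, Farrow=4, Galen=2

Standard divisor 297848/18 ≈ 16547.111; standard quotas: Arden 7.525, Brisco 1.146, Carrow 1.171, Dorne 1.244, Eskel 1.176, Farrow 4.277, Galen 1.461.
Rounding to the nearest integer gives 8, 1, 1, 1, 1, 4, 1 = 17 seats, so the divisor must be adjusted.
With modified divisor 15900: modified quotas Arden 7.832, Brisco 1.193, Carrow 1.219, Dorne 1.295, Eskel 1.224, Farrow 4.451, Galen 1.520.
Rounding to the nearest integer: Arden 8, Brisco 1, Carrow 1, Dorne 1, Eskel 1, Farrow 4, Galen 2 (total 18).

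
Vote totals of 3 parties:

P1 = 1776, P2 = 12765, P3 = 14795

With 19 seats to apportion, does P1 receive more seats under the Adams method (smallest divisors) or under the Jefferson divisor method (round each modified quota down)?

Adams

Adams: P1 2, P2 8, P3 9.
Jefferson: P1 1, P2 8, P3 10.
P1 gets 2 under Adams and 1 under Jefferson.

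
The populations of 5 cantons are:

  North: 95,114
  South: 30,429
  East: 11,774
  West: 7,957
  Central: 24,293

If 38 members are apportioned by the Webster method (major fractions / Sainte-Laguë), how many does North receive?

Standard divisor 169567/38 ≈ 4462.289; standard quotas: North 21.315, South 6.819, East 2.639, West 1.783, Central 5.444.
Rounding to the nearest integer gives North 21, South 7, East 3, West 2, Central 5 — total 38, matching the house size, so no adjustment is needed.
North receives 21.

21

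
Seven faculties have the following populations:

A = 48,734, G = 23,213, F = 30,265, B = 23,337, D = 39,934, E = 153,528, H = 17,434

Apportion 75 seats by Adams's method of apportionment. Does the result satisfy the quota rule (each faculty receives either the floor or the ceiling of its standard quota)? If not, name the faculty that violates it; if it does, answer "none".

E

Standard quotas: A 10.864, G 5.175, F 6.747, B 5.202, D 8.902, E 34.224, H 3.886.
Adams allocation: A 11, G 5, F 7, B 6, D 9, E 33, H 4.
E has quota 34.224 (lower 34, upper 35) but receives 33 — outside the quota interval.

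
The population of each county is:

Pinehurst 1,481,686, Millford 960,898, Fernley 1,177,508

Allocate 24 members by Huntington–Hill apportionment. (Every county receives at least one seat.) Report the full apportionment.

Pinehurst=10; Millford=6; Fernley=8

With divisor 152227: modified quotas Pinehurst 9.733, Millford 6.312, Fernley 7.735.
Geometric-mean thresholds: Pinehurst √(9·10)=9.487, Millford √(6·7)=6.481, Fernley √(7·8)=7.483.
Each quota rounded against its threshold gives Pinehurst 10, Millford 6, Fernley 8 (total 24).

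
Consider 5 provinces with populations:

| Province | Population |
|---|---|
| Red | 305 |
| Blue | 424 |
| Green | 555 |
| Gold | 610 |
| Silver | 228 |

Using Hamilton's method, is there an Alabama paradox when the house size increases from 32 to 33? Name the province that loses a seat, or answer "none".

Silver

At 32 seats: Red 5, Blue 6, Green 8, Gold 9, Silver 4.
At 33 seats: Red 5, Blue 7, Green 9, Gold 9, Silver 3.
Silver drops from 4 to 3.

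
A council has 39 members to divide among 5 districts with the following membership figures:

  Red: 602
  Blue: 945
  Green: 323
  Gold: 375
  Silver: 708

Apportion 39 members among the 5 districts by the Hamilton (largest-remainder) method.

Total 2953; standard divisor 2953/39 ≈ 75.718.
Standard quotas: Red 7.951, Blue 12.481, Green 4.266, Gold 4.953, Silver 9.350.
Lower quotas: Red 7, Blue 12, Green 4, Gold 4, Silver 9 (sum 36, leaving 3 seats).
Remainders in descending order: Gold 0.953, Red 0.951, Blue 0.481, Silver 0.350, Green 0.266.
The surplus seats go to Gold, Red, Blue.

Red 8, Blue 13, Green 4, Gold 5, Silver 9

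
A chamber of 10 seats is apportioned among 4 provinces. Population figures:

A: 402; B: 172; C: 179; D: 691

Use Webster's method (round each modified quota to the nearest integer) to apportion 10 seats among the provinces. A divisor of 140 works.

A=3, B=1, C=1, D=5

With modified divisor 140: modified quotas A 2.871, B 1.229, C 1.279, D 4.936.
Rounding to the nearest integer: A 3, B 1, C 1, D 5 (total 10).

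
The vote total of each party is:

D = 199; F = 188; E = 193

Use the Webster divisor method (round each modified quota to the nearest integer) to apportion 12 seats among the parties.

Standard divisor 580/12 ≈ 48.333; standard quotas: D 4.117, F 3.890, E 3.993.
Rounding to the nearest integer gives D 4, F 4, E 4 — total 12, matching the house size, so no adjustment is needed.

D 4; F 4; E 4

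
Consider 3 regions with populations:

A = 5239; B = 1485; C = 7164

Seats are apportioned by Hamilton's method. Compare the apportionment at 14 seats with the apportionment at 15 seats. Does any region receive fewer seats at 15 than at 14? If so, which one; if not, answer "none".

B

At 14 seats: A 5, B 2, C 7.
At 15 seats: A 6, B 1, C 8.
B drops from 2 to 1.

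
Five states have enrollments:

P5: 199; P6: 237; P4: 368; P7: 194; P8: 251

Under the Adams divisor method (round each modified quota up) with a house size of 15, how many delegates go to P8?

3

Standard divisor 1249/15 ≈ 83.267; standard quotas: P5 2.390, P6 2.846, P4 4.420, P7 2.330, P8 3.014.
Rounding up gives 3, 3, 5, 3, 4 = 18 seats, so the divisor must be adjusted.
With modified divisor 98: modified quotas P5 2.031, P6 2.418, P4 3.755, P7 1.980, P8 2.561.
Rounding up: P5 3, P6 3, P4 4, P7 2, P8 3 (total 15).
P8 receives 3.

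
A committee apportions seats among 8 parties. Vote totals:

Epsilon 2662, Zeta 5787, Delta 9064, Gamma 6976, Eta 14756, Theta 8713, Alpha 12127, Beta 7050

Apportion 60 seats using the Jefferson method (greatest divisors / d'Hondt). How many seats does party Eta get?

Standard divisor 67135/60 ≈ 1118.917; standard quotas: Epsilon 2.379, Zeta 5.172, Delta 8.101, Gamma 6.235, Eta 13.188, Theta 7.787, Alpha 10.838, Beta 6.301.
Rounding down gives 2, 5, 8, 6, 13, 7, 10, 6 = 57 seats, so the divisor must be adjusted.
With modified divisor 1030: modified quotas Epsilon 2.584, Zeta 5.618, Delta 8.800, Gamma 6.773, Eta 14.326, Theta 8.459, Alpha 11.774, Beta 6.845.
Rounding down: Epsilon 2, Zeta 5, Delta 8, Gamma 6, Eta 14, Theta 8, Alpha 11, Beta 6 (total 60).
Eta receives 14.

14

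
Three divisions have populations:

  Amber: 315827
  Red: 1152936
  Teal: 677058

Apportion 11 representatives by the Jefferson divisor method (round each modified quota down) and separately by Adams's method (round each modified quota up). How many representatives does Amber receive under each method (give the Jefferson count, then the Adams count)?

Jefferson: Amber 1, Red 6, Teal 4.
Adams: Amber 2, Red 6, Teal 3.
Amber gets 1 under Jefferson and 2 under Adams.

1 and 2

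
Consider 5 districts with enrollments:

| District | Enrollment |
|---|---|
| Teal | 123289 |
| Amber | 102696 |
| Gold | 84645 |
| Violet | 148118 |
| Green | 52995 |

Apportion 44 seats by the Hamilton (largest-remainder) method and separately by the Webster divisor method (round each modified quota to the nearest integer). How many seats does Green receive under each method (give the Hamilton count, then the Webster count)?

4 and 5

Hamilton: Teal 11, Amber 9, Gold 7, Violet 13, Green 4.
Webster: Teal 10, Amber 9, Gold 7, Violet 13, Green 5.
Green gets 4 under Hamilton and 5 under Webster.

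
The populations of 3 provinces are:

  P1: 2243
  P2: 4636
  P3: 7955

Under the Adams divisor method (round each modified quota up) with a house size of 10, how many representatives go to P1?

2

Standard divisor 14834/10 ≈ 1483.4; standard quotas: P1 1.512, P2 3.125, P3 5.363.
Rounding up gives 2, 4, 6 = 12 seats, so the divisor must be adjusted.
With modified divisor 1800: modified quotas P1 1.246, P2 2.576, P3 4.419.
Rounding up: P1 2, P2 3, P3 5 (total 10).
P1 receives 2.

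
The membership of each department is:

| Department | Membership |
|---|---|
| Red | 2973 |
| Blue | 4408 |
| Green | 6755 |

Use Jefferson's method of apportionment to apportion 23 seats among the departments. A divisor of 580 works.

With modified divisor 580: modified quotas Red 5.126, Blue 7.600, Green 11.647.
Rounding down: Red 5, Blue 7, Green 11 (total 23).

Red=5, Blue=7, Green=11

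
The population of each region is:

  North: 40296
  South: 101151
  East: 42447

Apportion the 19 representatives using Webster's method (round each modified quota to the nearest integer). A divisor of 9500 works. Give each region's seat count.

With modified divisor 9500: modified quotas North 4.242, South 10.647, East 4.468.
Rounding to the nearest integer: North 4, South 11, East 4 (total 19).

North 4, South 11, East 4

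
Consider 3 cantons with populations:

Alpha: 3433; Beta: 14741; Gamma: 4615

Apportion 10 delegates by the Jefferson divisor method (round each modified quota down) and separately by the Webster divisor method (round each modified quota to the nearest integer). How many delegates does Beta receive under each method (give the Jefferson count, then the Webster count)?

7 and 6

Jefferson: Alpha 1, Beta 7, Gamma 2.
Webster: Alpha 2, Beta 6, Gamma 2.
Beta gets 7 under Jefferson and 6 under Webster.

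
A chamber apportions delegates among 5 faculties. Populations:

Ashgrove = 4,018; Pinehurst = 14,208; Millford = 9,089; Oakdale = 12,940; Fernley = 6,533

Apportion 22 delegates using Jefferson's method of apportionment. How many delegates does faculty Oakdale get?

6

Standard divisor 46788/22 ≈ 2126.727; standard quotas: Ashgrove 1.889, Pinehurst 6.681, Millford 4.274, Oakdale 6.084, Fernley 3.072.
Rounding down gives 1, 6, 4, 6, 3 = 20 seats, so the divisor must be adjusted.
With modified divisor 1900: modified quotas Ashgrove 2.115, Pinehurst 7.478, Millford 4.784, Oakdale 6.811, Fernley 3.438.
Rounding down: Ashgrove 2, Pinehurst 7, Millford 4, Oakdale 6, Fernley 3 (total 22).
Oakdale receives 6.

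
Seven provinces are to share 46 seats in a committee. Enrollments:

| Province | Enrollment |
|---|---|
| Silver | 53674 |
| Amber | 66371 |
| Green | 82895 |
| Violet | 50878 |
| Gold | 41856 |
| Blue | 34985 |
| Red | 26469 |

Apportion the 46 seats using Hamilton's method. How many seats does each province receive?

Silver 7, Amber 9, Green 11, Violet 7, Gold 5, Blue 4, Red 3

Total 357128; standard divisor 357128/46 ≈ 7763.652.
Standard quotas: Silver 6.9135, Amber 8.5489, Green 10.6773, Violet 6.5534, Gold 5.3913, Blue 4.5063, Red 3.4093.
Lower quotas: Silver 6, Amber 8, Green 10, Violet 6, Gold 5, Blue 4, Red 3 (sum 42, leaving 4 seats).
Remainders in descending order: Silver 0.9135, Green 0.6773, Violet 0.5534, Amber 0.5489, Blue 0.5063, Red 0.4093, Gold 0.3913.
Largest remainders: Silver, Green, Violet, Amber receive the extra seats.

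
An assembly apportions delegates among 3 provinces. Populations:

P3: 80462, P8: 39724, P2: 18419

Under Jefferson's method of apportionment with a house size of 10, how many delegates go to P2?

1

Standard divisor 138605/10 ≈ 13860.5; standard quotas: P3 5.805, P8 2.866, P2 1.329.
Rounding down gives 5, 2, 1 = 8 seats, so the divisor must be adjusted.
With modified divisor 12400: modified quotas P3 6.489, P8 3.204, P2 1.485.
Rounding down: P3 6, P8 3, P2 1 (total 10).
P2 receives 1.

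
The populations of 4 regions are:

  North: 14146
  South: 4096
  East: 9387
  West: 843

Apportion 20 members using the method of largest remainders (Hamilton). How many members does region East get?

The standard divisor is 28472/20 ≈ 1423.6.
Standard quotas: North 9.9368, South 2.8772, East 6.5938, West 0.5922.
Lower quotas: North 9, South 2, East 6, West 0 (sum 17, leaving 3 seats).
Remainders in descending order: North 0.9368, South 0.8772, East 0.5938, West 0.5922.
The surplus seats go to North, South, East.
East receives 7.

7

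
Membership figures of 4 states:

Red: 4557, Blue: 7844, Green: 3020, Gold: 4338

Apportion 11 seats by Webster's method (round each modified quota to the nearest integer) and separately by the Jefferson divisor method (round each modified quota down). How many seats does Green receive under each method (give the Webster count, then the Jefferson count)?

Webster: Red 3, Blue 4, Green 2, Gold 2.
Jefferson: Red 3, Blue 5, Green 1, Gold 2.
Green gets 2 under Webster and 1 under Jefferson.

2 and 1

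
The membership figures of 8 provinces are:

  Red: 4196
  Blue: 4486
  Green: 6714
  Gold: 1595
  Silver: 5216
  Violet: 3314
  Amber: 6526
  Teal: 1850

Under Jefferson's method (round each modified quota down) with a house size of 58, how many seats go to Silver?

Standard divisor 33897/58 ≈ 584.431; standard quotas: Red 7.180, Blue 7.676, Green 11.488, Gold 2.729, Silver 8.925, Violet 5.670, Amber 11.166, Teal 3.165.
Rounding down gives 7, 7, 11, 2, 8, 5, 11, 3 = 54 seats, so the divisor must be adjusted.
With modified divisor 550: modified quotas Red 7.629, Blue 8.156, Green 12.207, Gold 2.900, Silver 9.484, Violet 6.025, Amber 11.865, Teal 3.364.
Rounding down: Red 7, Blue 8, Green 12, Gold 2, Silver 9, Violet 6, Amber 11, Teal 3 (total 58).
Silver receives 9.

9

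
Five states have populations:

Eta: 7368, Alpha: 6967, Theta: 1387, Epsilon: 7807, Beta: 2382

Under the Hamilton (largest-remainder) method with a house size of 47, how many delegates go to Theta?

3

The standard divisor is 25911/47 ≈ 551.298.
Standard quotas: Eta 13.3648, Alpha 12.6375, Theta 2.5159, Epsilon 14.1611, Beta 4.3207.
Lower quotas: Eta 13, Alpha 12, Theta 2, Epsilon 14, Beta 4 (sum 45, leaving 2 seats).
Remainders in descending order: Alpha 0.6375, Theta 0.5159, Eta 0.3648, Beta 0.3207, Epsilon 0.1611.
The surplus seats go to Alpha, Theta.
Theta receives 3.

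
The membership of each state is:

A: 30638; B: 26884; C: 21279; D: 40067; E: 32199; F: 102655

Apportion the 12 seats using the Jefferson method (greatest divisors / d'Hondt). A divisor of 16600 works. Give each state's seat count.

A 1, B 1, C 1, D 2, E 1, F 6

With modified divisor 16600: modified quotas A 1.846, B 1.620, C 1.282, D 2.414, E 1.940, F 6.184.
Rounding down: A 1, B 1, C 1, D 2, E 1, F 6 (total 12).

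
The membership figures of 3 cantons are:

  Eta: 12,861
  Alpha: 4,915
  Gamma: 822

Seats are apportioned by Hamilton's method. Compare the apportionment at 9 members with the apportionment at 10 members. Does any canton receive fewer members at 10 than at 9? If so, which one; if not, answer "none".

Gamma

At 9 seats: Eta 6, Alpha 2, Gamma 1.
At 10 seats: Eta 7, Alpha 3, Gamma 0.
Gamma drops from 1 to 0.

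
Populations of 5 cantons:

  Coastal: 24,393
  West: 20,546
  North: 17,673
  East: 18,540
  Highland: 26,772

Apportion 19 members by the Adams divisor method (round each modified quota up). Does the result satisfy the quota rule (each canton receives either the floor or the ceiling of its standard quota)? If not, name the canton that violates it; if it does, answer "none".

none

Standard quotas: Coastal 4.294, West 3.617, North 3.111, East 3.264, Highland 4.713.
Adams allocation: Coastal 4, West 4, North 3, East 3, Highland 5.
Every allocation lies between the lower and upper quota.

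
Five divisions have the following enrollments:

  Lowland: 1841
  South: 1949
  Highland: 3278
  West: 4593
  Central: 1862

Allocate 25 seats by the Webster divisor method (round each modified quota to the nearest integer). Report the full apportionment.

Standard divisor 13523/25 ≈ 540.92; standard quotas: Lowland 3.403, South 3.603, Highland 6.060, West 8.491, Central 3.442.
Rounding to the nearest integer gives 3, 4, 6, 8, 3 = 24 seats, so the divisor must be adjusted.
With modified divisor 536: modified quotas Lowland 3.435, South 3.636, Highland 6.116, West 8.569, Central 3.474.
Rounding to the nearest integer: Lowland 3, South 4, Highland 6, West 9, Central 3 (total 25).

Lowland=3, South=4, Highland=6, West=9, Central=3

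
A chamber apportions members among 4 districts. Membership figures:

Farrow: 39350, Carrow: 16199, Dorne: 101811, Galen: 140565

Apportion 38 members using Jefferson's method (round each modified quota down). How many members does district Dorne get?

13

Standard divisor 297925/38 ≈ 7840.132; standard quotas: Farrow 5.019, Carrow 2.066, Dorne 12.986, Galen 17.929.
Rounding down gives 5, 2, 12, 17 = 36 seats, so the divisor must be adjusted.
With modified divisor 7600: modified quotas Farrow 5.178, Carrow 2.131, Dorne 13.396, Galen 18.495.
Rounding down: Farrow 5, Carrow 2, Dorne 13, Galen 18 (total 38).
Dorne receives 13.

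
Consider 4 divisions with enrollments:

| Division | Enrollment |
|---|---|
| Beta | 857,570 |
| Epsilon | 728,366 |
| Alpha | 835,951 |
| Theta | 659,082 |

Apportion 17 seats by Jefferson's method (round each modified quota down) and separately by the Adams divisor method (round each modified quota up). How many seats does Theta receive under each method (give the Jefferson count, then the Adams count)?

3 and 4

Jefferson: Beta 5, Epsilon 4, Alpha 5, Theta 3.
Adams: Beta 5, Epsilon 4, Alpha 4, Theta 4.
Theta gets 3 under Jefferson and 4 under Adams.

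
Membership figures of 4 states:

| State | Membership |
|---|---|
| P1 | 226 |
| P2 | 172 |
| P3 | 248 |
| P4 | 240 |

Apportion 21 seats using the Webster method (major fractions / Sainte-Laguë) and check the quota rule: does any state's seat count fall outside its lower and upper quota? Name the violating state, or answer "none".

Standard quotas: P1 5.357, P2 4.077, P3 5.878, P4 5.688.
Webster allocation: P1 5, P2 4, P3 6, P4 6.
Every allocation lies between the lower and upper quota.

none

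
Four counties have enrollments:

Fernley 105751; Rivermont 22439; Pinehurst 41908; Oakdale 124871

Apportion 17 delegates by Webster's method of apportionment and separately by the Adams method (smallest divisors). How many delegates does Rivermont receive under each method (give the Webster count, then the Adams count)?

1 and 2

Webster: Fernley 6, Rivermont 1, Pinehurst 3, Oakdale 7.
Adams: Fernley 6, Rivermont 2, Pinehurst 3, Oakdale 6.
Rivermont gets 1 under Webster and 2 under Adams.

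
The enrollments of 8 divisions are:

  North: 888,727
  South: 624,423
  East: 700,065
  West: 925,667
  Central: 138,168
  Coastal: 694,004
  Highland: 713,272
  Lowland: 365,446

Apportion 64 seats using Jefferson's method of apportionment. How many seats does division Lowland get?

4

Standard divisor 5049772/64 ≈ 78902.688; standard quotas: North 11.264, South 7.914, East 8.873, West 11.732, Central 1.751, Coastal 8.796, Highland 9.040, Lowland 4.632.
Rounding down gives 11, 7, 8, 11, 1, 8, 9, 4 = 59 seats, so the divisor must be adjusted.
With modified divisor 73600: modified quotas North 12.075, South 8.484, East 9.512, West 12.577, Central 1.877, Coastal 9.429, Highland 9.691, Lowland 4.965.
Rounding down: North 12, South 8, East 9, West 12, Central 1, Coastal 9, Highland 9, Lowland 4 (total 64).
Lowland receives 4.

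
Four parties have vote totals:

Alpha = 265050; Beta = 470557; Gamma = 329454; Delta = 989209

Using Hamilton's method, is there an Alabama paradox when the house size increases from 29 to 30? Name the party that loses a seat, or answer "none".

none

At 29 seats: Alpha 4, Beta 6, Gamma 5, Delta 14.
At 30 seats: Alpha 4, Beta 7, Gamma 5, Delta 14.
No party's allocation decreased.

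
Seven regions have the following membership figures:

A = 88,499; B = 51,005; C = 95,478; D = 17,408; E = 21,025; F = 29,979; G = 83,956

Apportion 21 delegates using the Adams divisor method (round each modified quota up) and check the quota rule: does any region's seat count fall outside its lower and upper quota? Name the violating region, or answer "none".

none

Standard quotas: A 4.798, B 2.765, C 5.176, D 0.944, E 1.140, F 1.625, G 4.552.
Adams allocation: A 5, B 3, C 5, D 1, E 1, F 2, G 4.
Every allocation lies between the lower and upper quota.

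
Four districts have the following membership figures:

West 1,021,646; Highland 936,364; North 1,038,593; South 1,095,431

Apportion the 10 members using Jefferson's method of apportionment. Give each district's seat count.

Standard divisor 4092034/10 ≈ 409203.4; standard quotas: West 2.497, Highland 2.288, North 2.538, South 2.677.
Rounding down gives 2, 2, 2, 2 = 8 seats, so the divisor must be adjusted.
With modified divisor 343400: modified quotas West 2.975, Highland 2.727, North 3.024, South 3.190.
Rounding down: West 2, Highland 2, North 3, South 3 (total 10).

West=2, Highland=2, North=3, South=3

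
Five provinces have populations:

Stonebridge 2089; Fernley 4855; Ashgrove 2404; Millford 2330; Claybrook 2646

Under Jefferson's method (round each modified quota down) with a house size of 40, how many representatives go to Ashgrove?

7

Standard divisor 14324/40 ≈ 358.1; standard quotas: Stonebridge 5.834, Fernley 13.558, Ashgrove 6.713, Millford 6.507, Claybrook 7.389.
Rounding down gives 5, 13, 6, 6, 7 = 37 seats, so the divisor must be adjusted.
With modified divisor 340: modified quotas Stonebridge 6.144, Fernley 14.279, Ashgrove 7.071, Millford 6.853, Claybrook 7.782.
Rounding down: Stonebridge 6, Fernley 14, Ashgrove 7, Millford 6, Claybrook 7 (total 40).
Ashgrove receives 7.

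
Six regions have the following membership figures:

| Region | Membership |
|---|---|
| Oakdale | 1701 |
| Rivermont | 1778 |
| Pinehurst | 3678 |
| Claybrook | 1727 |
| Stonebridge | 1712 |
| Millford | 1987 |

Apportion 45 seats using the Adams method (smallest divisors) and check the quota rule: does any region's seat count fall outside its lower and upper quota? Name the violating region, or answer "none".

none

Standard quotas: Oakdale 6.083, Rivermont 6.359, Pinehurst 13.153, Claybrook 6.176, Stonebridge 6.123, Millford 7.106.
Adams allocation: Oakdale 6, Rivermont 7, Pinehurst 13, Claybrook 6, Stonebridge 6, Millford 7.
Every allocation lies between the lower and upper quota.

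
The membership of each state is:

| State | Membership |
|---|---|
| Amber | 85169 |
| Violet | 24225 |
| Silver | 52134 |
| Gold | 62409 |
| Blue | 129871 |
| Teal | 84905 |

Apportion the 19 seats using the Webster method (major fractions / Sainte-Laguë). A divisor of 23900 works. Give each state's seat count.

With modified divisor 23900: modified quotas Amber 3.564, Violet 1.014, Silver 2.181, Gold 2.611, Blue 5.434, Teal 3.553.
Rounding to the nearest integer: Amber 4, Violet 1, Silver 2, Gold 3, Blue 5, Teal 4 (total 19).

Amber 4, Violet 1, Silver 2, Gold 3, Blue 5, Teal 4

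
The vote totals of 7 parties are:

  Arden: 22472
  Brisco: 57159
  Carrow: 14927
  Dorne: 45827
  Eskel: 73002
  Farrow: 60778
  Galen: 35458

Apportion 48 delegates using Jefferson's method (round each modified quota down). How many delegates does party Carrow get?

2

Standard divisor 309623/48 ≈ 6450.479; standard quotas: Arden 3.484, Brisco 8.861, Carrow 2.314, Dorne 7.104, Eskel 11.317, Farrow 9.422, Galen 5.497.
Rounding down gives 3, 8, 2, 7, 11, 9, 5 = 45 seats, so the divisor must be adjusted.
With modified divisor 6000: modified quotas Arden 3.745, Brisco 9.527, Carrow 2.488, Dorne 7.638, Eskel 12.167, Farrow 10.130, Galen 5.910.
Rounding down: Arden 3, Brisco 9, Carrow 2, Dorne 7, Eskel 12, Farrow 10, Galen 5 (total 48).
Carrow receives 2.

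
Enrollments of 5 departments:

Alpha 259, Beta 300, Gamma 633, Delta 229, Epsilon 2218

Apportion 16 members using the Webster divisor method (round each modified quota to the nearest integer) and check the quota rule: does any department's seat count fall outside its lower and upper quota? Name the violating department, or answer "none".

Standard quotas: Alpha 1.139, Beta 1.319, Gamma 2.783, Delta 1.007, Epsilon 9.752.
Webster allocation: Alpha 1, Beta 1, Gamma 3, Delta 1, Epsilon 10.
Every allocation lies between the lower and upper quota.

none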